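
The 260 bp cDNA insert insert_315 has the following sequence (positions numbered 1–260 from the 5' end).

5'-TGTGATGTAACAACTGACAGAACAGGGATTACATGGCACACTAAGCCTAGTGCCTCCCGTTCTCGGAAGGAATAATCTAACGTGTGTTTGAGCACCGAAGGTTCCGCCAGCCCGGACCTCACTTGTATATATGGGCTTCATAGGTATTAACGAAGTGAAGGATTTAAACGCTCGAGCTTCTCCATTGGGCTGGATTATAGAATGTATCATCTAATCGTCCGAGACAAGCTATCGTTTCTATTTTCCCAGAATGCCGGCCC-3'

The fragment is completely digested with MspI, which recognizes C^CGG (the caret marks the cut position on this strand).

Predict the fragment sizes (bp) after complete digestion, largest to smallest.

MspI sites (CCGG) start at positions 112, 254.
MspI cuts after the first base of each site, so after positions 112, 254.
Linear molecule, 2 cuts → 3 fragments:
  1–112 → 112 bp
  113–254 → 142 bp
  255–260 → 6 bp
Sorted largest to smallest: 142, 112, 6 bp.

142, 112, 6 bp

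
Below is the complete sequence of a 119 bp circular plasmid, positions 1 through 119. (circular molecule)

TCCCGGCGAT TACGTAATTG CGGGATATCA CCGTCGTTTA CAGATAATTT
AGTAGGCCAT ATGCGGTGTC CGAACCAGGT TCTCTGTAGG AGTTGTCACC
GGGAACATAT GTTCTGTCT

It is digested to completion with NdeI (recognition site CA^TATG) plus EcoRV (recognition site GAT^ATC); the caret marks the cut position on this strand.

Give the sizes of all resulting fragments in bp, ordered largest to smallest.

NdeI sites (CATATG) start at positions 58, 106.
NdeI cuts after base 2 of each site, so after positions 59, 107.
The EcoRV site (GATATC) starts at position 24.
EcoRV cuts after base 3 of each site, so after position 26.
Combined cut positions: 26, 59, 107.
Circular molecule, 3 cuts → 3 fragments:
  27–59 → 33 bp
  60–107 → 48 bp
  108–119 then 1–26 → 12 + 26 = 38 bp
Sorted largest to smallest: 48, 38, 33 bp.

48, 38, 33 bp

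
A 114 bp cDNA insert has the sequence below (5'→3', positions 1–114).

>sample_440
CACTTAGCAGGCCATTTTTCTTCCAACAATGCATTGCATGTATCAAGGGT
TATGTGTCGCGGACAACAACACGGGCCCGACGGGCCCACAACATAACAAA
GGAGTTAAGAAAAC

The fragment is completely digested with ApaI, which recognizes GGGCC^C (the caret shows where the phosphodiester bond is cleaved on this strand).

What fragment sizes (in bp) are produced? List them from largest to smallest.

77, 28, 9 bp

ApaI sites (GGGCCC) start at positions 73, 82.
ApaI cuts after base 5 of each site (before the last base), so after positions 77, 86.
Linear molecule, 2 cuts → 3 fragments:
  1–77 → 77 bp
  78–86 → 9 bp
  87–114 → 28 bp
Sorted largest to smallest: 77, 28, 9 bp.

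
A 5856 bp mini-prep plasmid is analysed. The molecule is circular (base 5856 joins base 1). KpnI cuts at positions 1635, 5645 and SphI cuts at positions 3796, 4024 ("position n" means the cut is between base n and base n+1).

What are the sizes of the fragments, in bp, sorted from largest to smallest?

2161, 1846, 1621, 228 bp

Combined cut positions (sorted): 1635, 3796, 4024, 5645.
Circular molecule, 4 cuts → 4 fragments:
  3796 − 1635 = 2161 bp
  4024 − 3796 = 228 bp
  5645 − 4024 = 1621 bp
  wrap: 5856 − 5645 + 1635 = 1846 bp
Sorted largest to smallest: 2161, 1846, 1621, 228 bp.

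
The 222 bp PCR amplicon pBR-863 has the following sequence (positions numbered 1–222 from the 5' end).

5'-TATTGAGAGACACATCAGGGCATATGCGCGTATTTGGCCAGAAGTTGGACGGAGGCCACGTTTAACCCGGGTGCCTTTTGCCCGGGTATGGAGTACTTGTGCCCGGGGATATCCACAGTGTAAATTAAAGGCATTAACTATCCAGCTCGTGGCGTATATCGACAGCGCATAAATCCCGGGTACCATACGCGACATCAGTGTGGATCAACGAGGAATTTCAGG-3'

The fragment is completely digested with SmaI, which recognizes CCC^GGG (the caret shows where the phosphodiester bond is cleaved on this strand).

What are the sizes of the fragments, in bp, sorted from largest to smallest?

73, 68, 45, 21, 15 bp

SmaI sites (CCCGGG) start at positions 66, 81, 102, 175.
SmaI cuts after base 3 of each site, so after positions 68, 83, 104, 177.
Linear molecule, 4 cuts → 5 fragments:
  1–68 → 68 bp
  69–83 → 15 bp
  84–104 → 21 bp
  105–177 → 73 bp
  178–222 → 45 bp
Sorted largest to smallest: 73, 68, 45, 21, 15 bp.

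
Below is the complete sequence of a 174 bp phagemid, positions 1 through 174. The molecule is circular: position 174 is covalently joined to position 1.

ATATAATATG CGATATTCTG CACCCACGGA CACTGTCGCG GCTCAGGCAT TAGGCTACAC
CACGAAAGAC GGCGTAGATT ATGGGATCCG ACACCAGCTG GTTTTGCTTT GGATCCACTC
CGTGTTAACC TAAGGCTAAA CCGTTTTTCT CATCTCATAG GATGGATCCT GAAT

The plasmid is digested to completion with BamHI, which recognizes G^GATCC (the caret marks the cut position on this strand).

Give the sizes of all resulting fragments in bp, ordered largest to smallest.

BamHI sites (GGATCC) start at positions 84, 111, 164.
BamHI cuts after the first base of each site, so after positions 84, 111, 164.
Circular molecule, 3 cuts → 3 fragments:
  85–111 → 27 bp
  112–164 → 53 bp
  165–174 then 1–84 → 10 + 84 = 94 bp
Sorted largest to smallest: 94, 53, 27 bp.

94, 53, 27 bp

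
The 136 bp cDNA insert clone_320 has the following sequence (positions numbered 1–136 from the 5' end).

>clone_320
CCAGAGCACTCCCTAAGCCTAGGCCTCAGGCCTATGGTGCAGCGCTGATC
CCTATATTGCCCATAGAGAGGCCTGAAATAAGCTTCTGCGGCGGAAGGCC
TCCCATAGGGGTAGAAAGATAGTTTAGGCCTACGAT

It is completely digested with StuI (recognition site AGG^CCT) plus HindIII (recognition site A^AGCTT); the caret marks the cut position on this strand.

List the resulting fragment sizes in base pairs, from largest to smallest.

41, 30, 23, 18, 9, 8, 7 bp

StuI sites (AGGCCT) start at positions 21, 28, 69, 96, 126.
StuI cuts after base 3 of each site, so after positions 23, 30, 71, 98, 128.
The HindIII site (AAGCTT) starts at position 80.
HindIII cuts after the first base of each site, so after position 80.
Combined cut positions: 23, 30, 71, 80, 98, 128.
Linear molecule, 6 cuts → 7 fragments:
  1–23 → 23 bp
  24–30 → 7 bp
  31–71 → 41 bp
  72–80 → 9 bp
  81–98 → 18 bp
  99–128 → 30 bp
  129–136 → 8 bp
Sorted largest to smallest: 41, 30, 23, 18, 9, 8, 7 bp.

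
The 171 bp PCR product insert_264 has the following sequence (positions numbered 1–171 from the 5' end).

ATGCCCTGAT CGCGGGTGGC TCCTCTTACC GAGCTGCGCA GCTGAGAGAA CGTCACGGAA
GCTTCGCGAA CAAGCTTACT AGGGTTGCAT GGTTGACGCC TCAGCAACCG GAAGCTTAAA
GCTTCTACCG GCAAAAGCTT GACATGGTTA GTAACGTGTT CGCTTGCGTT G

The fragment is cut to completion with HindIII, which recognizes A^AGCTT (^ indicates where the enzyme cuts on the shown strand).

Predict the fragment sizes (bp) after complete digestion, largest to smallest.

HindIII sites (AAGCTT) start at positions 59, 72, 112, 119, 135.
HindIII cuts after the first base of each site, so after positions 59, 72, 112, 119, 135.
Linear molecule, 5 cuts → 6 fragments:
  1–59 → 59 bp
  60–72 → 13 bp
  73–112 → 40 bp
  113–119 → 7 bp
  120–135 → 16 bp
  136–171 → 36 bp
Sorted largest to smallest: 59, 40, 36, 16, 13, 7 bp.

59, 40, 36, 16, 13, 7 bp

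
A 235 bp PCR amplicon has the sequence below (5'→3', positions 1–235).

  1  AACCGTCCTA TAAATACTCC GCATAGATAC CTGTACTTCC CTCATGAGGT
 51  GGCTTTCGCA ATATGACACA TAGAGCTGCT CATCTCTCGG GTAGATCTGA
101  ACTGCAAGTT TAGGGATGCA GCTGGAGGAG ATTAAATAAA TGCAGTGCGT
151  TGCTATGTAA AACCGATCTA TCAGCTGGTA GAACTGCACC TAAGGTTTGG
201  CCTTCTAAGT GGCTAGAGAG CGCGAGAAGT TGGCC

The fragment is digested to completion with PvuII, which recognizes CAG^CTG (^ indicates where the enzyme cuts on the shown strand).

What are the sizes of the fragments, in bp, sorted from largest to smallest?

121, 61, 53 bp

PvuII sites (CAGCTG) start at positions 119, 172.
PvuII cuts after base 3 of each site, so after positions 121, 174.
Linear molecule, 2 cuts → 3 fragments:
  1–121 → 121 bp
  122–174 → 53 bp
  175–235 → 61 bp
Sorted largest to smallest: 121, 61, 53 bp.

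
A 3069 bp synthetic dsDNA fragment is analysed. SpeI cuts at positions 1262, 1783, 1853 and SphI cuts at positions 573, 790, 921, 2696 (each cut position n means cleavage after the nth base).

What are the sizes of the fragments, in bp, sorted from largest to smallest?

Combined cut positions (sorted): 573, 790, 921, 1262, 1783, 1853, 2696.
Linear molecule, 7 cuts → 8 fragments:
  573 − 0 = 573 bp
  790 − 573 = 217 bp
  921 − 790 = 131 bp
  1262 − 921 = 341 bp
  1783 − 1262 = 521 bp
  1853 − 1783 = 70 bp
  2696 − 1853 = 843 bp
  3069 − 2696 = 373 bp
Sorted largest to smallest: 843, 573, 521, 373, 341, 217, 131, 70 bp.

843, 573, 521, 373, 341, 217, 131, 70 bp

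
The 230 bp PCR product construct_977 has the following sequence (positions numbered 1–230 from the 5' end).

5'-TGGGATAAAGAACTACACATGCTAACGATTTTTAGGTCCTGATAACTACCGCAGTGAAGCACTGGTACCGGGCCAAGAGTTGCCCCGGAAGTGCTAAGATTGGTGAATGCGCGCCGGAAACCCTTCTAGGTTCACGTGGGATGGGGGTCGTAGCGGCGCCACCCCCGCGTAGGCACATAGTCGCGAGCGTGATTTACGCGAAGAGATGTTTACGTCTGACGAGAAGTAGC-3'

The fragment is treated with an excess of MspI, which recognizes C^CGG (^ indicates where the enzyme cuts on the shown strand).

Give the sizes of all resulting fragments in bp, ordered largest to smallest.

116, 68, 29, 17 bp

MspI sites (CCGG) start at positions 68, 85, 114.
MspI cuts after the first base of each site, so after positions 68, 85, 114.
Linear molecule, 3 cuts → 4 fragments:
  1–68 → 68 bp
  69–85 → 17 bp
  86–114 → 29 bp
  115–230 → 116 bp
Sorted largest to smallest: 116, 68, 29, 17 bp.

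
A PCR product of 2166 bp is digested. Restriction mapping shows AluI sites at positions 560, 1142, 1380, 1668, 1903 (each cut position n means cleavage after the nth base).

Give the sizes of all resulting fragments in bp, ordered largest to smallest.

582, 560, 288, 263, 238, 235 bp

Linear molecule, 5 cuts → 6 fragments:
  560 − 0 = 560 bp
  1142 − 560 = 582 bp
  1380 − 1142 = 238 bp
  1668 − 1380 = 288 bp
  1903 − 1668 = 235 bp
  2166 − 1903 = 263 bp
Sorted largest to smallest: 582, 560, 288, 263, 238, 235 bp.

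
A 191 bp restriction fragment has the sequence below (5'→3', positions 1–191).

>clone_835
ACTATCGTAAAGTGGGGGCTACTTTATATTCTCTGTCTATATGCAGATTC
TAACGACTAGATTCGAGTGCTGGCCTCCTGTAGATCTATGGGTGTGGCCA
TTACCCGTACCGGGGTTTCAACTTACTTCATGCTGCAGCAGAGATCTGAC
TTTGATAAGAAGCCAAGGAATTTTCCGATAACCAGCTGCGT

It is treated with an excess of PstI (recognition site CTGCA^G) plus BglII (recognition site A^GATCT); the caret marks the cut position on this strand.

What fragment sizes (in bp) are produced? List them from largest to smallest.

82, 55, 49, 5 bp

The PstI site (CTGCAG) starts at position 133.
PstI cuts after base 5 of each site (before the last base), so after position 137.
BglII sites (AGATCT) start at positions 82, 142.
BglII cuts after the first base of each site, so after positions 82, 142.
Combined cut positions: 82, 137, 142.
Linear molecule, 3 cuts → 4 fragments:
  1–82 → 82 bp
  83–137 → 55 bp
  138–142 → 5 bp
  143–191 → 49 bp
Sorted largest to smallest: 82, 55, 49, 5 bp.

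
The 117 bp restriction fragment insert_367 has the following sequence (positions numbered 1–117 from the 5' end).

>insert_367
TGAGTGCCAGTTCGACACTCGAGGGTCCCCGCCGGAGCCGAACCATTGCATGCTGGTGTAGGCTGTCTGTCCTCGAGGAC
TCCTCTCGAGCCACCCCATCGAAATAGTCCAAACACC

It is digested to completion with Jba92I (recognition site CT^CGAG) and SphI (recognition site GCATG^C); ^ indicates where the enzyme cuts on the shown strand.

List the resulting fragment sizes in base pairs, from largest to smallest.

33, 31, 21, 19, 13 bp

Jba92I sites (CTCGAG) start at positions 18, 72, 85.
Jba92I cuts after base 2 of each site, so after positions 19, 73, 86.
The SphI site (GCATGC) starts at position 48.
SphI cuts after base 5 of each site (before the last base), so after position 52.
Combined cut positions: 19, 52, 73, 86.
Linear molecule, 4 cuts → 5 fragments:
  1–19 → 19 bp
  20–52 → 33 bp
  53–73 → 21 bp
  74–86 → 13 bp
  87–117 → 31 bp
Sorted largest to smallest: 33, 31, 21, 19, 13 bp.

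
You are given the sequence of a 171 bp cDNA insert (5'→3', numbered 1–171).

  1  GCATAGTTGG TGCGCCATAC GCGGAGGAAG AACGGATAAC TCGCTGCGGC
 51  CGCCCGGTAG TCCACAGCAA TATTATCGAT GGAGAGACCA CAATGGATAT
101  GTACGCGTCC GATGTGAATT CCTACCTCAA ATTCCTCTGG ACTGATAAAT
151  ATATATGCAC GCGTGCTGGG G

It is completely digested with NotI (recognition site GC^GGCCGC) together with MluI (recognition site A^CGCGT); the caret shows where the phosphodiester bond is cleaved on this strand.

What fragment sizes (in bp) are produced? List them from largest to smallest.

The NotI site (GCGGCCGC) starts at position 46.
NotI cuts after base 2 of each site, so after position 47.
MluI sites (ACGCGT) start at positions 103, 159.
MluI cuts after the first base of each site, so after positions 103, 159.
Combined cut positions: 47, 103, 159.
Linear molecule, 3 cuts → 4 fragments:
  1–47 → 47 bp
  48–103 → 56 bp
  104–159 → 56 bp
  160–171 → 12 bp
Sorted largest to smallest: 56, 56, 47, 12 bp.

56, 56, 47, 12 bp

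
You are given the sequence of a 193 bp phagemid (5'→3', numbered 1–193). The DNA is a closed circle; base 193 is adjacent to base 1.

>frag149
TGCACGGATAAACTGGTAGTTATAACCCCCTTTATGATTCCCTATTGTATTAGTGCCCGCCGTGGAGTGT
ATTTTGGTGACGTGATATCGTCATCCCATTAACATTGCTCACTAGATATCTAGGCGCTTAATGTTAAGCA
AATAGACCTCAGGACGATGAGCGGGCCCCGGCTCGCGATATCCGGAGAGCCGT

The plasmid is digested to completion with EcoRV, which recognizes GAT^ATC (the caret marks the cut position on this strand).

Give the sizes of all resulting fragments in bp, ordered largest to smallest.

100, 62, 31 bp

EcoRV sites (GATATC) start at positions 84, 115, 177.
EcoRV cuts after base 3 of each site, so after positions 86, 117, 179.
Circular molecule, 3 cuts → 3 fragments:
  87–117 → 31 bp
  118–179 → 62 bp
  180–193 then 1–86 → 14 + 86 = 100 bp
Sorted largest to smallest: 100, 62, 31 bp.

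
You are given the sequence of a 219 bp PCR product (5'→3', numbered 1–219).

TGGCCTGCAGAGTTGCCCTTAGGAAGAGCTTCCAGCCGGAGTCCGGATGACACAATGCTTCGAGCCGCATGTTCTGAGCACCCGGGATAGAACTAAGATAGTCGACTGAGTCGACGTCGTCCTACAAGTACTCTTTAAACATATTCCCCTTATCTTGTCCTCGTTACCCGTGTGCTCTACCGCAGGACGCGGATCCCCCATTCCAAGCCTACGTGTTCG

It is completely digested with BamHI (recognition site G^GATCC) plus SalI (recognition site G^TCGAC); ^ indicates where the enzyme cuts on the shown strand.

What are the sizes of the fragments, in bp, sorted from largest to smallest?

The BamHI site (GGATCC) starts at position 191.
BamHI cuts after the first base of each site, so after position 191.
SalI sites (GTCGAC) start at positions 101, 110.
SalI cuts after the first base of each site, so after positions 101, 110.
Combined cut positions: 101, 110, 191.
Linear molecule, 3 cuts → 4 fragments:
  1–101 → 101 bp
  102–110 → 9 bp
  111–191 → 81 bp
  192–219 → 28 bp
Sorted largest to smallest: 101, 81, 28, 9 bp.

101, 81, 28, 9 bp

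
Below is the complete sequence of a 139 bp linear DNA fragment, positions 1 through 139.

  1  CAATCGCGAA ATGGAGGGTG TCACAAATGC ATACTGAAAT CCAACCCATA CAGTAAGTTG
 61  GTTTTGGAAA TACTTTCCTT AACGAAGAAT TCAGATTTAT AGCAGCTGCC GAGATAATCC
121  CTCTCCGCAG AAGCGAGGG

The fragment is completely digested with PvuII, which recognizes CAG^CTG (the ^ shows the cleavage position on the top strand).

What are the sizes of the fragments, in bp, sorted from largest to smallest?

The PvuII site (CAGCTG) starts at position 103.
PvuII cuts after base 3 of each site, so after position 105.
Linear molecule, 1 cut → 2 fragments:
  1–105 → 105 bp
  106–139 → 34 bp
Sorted largest to smallest: 105, 34 bp.

105, 34 bp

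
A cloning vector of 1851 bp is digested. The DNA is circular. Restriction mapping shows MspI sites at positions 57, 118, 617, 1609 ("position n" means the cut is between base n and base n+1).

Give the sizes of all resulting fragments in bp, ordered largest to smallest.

Circular molecule, 4 cuts → 4 fragments:
  118 − 57 = 61 bp
  617 − 118 = 499 bp
  1609 − 617 = 992 bp
  wrap: 1851 − 1609 + 57 = 299 bp
Sorted largest to smallest: 992, 499, 299, 61 bp.

992, 499, 299, 61 bp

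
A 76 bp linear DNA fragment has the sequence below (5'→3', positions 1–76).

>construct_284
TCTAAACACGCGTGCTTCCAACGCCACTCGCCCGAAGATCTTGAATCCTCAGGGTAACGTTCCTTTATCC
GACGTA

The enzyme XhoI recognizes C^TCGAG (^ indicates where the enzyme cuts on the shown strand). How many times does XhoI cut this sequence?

0

No occurrence of CTCGAG is present in the sequence.
XhoI does not cut: 0 sites.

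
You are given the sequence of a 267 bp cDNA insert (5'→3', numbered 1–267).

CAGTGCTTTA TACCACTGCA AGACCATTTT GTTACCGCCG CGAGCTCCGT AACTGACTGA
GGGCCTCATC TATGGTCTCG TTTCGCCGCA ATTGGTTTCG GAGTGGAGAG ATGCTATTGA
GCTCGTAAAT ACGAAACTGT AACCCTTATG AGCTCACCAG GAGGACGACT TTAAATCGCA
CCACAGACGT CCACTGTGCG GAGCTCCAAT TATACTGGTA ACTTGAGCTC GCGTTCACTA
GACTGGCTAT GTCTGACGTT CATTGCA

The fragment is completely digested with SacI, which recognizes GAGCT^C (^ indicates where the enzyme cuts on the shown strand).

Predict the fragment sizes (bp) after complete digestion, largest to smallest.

77, 51, 46, 38, 31, 24 bp

SacI sites (GAGCTC) start at positions 42, 119, 150, 201, 225.
SacI cuts after base 5 of each site (before the last base), so after positions 46, 123, 154, 205, 229.
Linear molecule, 5 cuts → 6 fragments:
  1–46 → 46 bp
  47–123 → 77 bp
  124–154 → 31 bp
  155–205 → 51 bp
  206–229 → 24 bp
  230–267 → 38 bp
Sorted largest to smallest: 77, 51, 46, 38, 31, 24 bp.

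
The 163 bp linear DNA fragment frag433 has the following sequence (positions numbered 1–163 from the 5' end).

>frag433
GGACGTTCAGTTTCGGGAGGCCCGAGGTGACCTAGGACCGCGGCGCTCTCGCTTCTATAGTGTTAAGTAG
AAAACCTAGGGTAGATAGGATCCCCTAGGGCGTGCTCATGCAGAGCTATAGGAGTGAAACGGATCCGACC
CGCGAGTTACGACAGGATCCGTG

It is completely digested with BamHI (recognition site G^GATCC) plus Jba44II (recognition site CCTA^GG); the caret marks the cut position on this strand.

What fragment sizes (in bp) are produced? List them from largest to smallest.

44, 34, 34, 24, 10, 9, 8 bp

BamHI sites (GGATCC) start at positions 88, 131, 155.
BamHI cuts after the first base of each site, so after positions 88, 131, 155.
Jba44II sites (CCTAGG) start at positions 31, 75, 94.
Jba44II cuts after base 4 of each site, so after positions 34, 78, 97.
Combined cut positions: 34, 78, 88, 97, 131, 155.
Linear molecule, 6 cuts → 7 fragments:
  1–34 → 34 bp
  35–78 → 44 bp
  79–88 → 10 bp
  89–97 → 9 bp
  98–131 → 34 bp
  132–155 → 24 bp
  156–163 → 8 bp
Sorted largest to smallest: 44, 34, 34, 24, 10, 9, 8 bp.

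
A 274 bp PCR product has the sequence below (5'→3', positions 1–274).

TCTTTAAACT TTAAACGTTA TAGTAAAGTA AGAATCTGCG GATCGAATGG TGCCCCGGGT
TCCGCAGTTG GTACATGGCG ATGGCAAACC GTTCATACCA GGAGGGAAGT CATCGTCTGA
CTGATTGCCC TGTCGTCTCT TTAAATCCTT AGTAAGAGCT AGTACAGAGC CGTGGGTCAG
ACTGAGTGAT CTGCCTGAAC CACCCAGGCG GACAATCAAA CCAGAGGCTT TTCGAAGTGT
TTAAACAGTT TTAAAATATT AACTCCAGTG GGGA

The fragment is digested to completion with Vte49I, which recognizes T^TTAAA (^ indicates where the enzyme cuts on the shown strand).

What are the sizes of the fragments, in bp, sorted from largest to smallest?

Vte49I sites (TTTAAA) start at positions 3, 10, 140, 240, 250.
Vte49I cuts after the first base of each site, so after positions 3, 10, 140, 240, 250.
Linear molecule, 5 cuts → 6 fragments:
  1–3 → 3 bp
  4–10 → 7 bp
  11–140 → 130 bp
  141–240 → 100 bp
  241–250 → 10 bp
  251–274 → 24 bp
Sorted largest to smallest: 130, 100, 24, 10, 7, 3 bp.

130, 100, 24, 10, 7, 3 bp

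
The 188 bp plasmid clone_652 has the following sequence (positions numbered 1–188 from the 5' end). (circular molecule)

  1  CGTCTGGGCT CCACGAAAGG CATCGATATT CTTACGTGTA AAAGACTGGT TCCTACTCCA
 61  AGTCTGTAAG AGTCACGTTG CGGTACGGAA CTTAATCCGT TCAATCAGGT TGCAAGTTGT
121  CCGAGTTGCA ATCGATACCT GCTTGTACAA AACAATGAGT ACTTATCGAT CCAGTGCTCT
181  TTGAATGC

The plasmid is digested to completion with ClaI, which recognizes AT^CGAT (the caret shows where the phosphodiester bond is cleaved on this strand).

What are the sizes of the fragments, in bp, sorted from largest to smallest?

109, 45, 34 bp

ClaI sites (ATCGAT) start at positions 22, 131, 165.
ClaI cuts after base 2 of each site, so after positions 23, 132, 166.
Circular molecule, 3 cuts → 3 fragments:
  24–132 → 109 bp
  133–166 → 34 bp
  167–188 then 1–23 → 22 + 23 = 45 bp
Sorted largest to smallest: 109, 45, 34 bp.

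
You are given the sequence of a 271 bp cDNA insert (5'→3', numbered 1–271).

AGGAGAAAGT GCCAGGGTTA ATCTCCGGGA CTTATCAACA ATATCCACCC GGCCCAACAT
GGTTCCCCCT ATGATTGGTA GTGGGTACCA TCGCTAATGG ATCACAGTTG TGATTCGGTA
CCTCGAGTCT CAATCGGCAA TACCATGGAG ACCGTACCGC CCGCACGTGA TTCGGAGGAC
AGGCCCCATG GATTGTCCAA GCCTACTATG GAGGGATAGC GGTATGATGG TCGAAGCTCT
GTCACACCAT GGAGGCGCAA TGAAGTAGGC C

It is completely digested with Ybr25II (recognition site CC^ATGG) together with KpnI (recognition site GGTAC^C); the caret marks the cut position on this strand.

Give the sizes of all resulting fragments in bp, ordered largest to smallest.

Ybr25II sites (CCATGG) start at positions 143, 186, 247.
Ybr25II cuts after base 2 of each site, so after positions 144, 187, 248.
KpnI sites (GGTACC) start at positions 84, 117.
KpnI cuts after base 5 of each site (before the last base), so after positions 88, 121.
Combined cut positions: 88, 121, 144, 187, 248.
Linear molecule, 5 cuts → 6 fragments:
  1–88 → 88 bp
  89–121 → 33 bp
  122–144 → 23 bp
  145–187 → 43 bp
  188–248 → 61 bp
  249–271 → 23 bp
Sorted largest to smallest: 88, 61, 43, 33, 23, 23 bp.

88, 61, 43, 33, 23, 23 bp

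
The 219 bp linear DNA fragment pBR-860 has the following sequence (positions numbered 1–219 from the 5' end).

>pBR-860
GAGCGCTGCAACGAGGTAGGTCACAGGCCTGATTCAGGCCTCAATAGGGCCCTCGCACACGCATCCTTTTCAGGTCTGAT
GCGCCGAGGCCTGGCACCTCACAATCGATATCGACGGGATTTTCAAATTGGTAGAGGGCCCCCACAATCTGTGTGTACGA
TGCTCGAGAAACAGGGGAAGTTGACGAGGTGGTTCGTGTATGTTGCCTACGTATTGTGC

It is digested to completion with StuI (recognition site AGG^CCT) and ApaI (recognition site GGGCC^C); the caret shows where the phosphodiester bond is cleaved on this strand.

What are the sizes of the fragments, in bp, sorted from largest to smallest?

79, 51, 38, 27, 13, 11 bp

StuI sites (AGGCCT) start at positions 25, 36, 87.
StuI cuts after base 3 of each site, so after positions 27, 38, 89.
ApaI sites (GGGCCC) start at positions 47, 136.
ApaI cuts after base 5 of each site (before the last base), so after positions 51, 140.
Combined cut positions: 27, 38, 51, 89, 140.
Linear molecule, 5 cuts → 6 fragments:
  1–27 → 27 bp
  28–38 → 11 bp
  39–51 → 13 bp
  52–89 → 38 bp
  90–140 → 51 bp
  141–219 → 79 bp
Sorted largest to smallest: 79, 51, 38, 27, 13, 11 bp.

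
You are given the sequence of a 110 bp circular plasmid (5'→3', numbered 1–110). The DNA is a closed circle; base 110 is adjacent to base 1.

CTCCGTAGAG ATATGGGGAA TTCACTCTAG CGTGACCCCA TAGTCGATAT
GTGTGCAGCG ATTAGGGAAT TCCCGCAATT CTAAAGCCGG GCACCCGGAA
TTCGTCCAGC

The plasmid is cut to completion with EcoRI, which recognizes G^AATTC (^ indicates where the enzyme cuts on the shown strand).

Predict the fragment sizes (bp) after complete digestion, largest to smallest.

EcoRI sites (GAATTC) start at positions 18, 67, 98.
EcoRI cuts after the first base of each site, so after positions 18, 67, 98.
Circular molecule, 3 cuts → 3 fragments:
  19–67 → 49 bp
  68–98 → 31 bp
  99–110 then 1–18 → 12 + 18 = 30 bp
Sorted largest to smallest: 49, 31, 30 bp.

49, 31, 30 bp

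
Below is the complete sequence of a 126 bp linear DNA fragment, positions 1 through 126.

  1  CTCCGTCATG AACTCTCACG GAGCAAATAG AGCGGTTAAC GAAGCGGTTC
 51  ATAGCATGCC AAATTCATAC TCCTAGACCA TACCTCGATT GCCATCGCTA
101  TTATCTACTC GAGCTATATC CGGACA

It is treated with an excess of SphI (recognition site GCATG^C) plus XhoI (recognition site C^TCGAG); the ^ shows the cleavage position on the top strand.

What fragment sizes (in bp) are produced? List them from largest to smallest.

58, 50, 18 bp

The SphI site (GCATGC) starts at position 54.
SphI cuts after base 5 of each site (before the last base), so after position 58.
The XhoI site (CTCGAG) starts at position 108.
XhoI cuts after the first base of each site, so after position 108.
Combined cut positions: 58, 108.
Linear molecule, 2 cuts → 3 fragments:
  1–58 → 58 bp
  59–108 → 50 bp
  109–126 → 18 bp
Sorted largest to smallest: 58, 50, 18 bp.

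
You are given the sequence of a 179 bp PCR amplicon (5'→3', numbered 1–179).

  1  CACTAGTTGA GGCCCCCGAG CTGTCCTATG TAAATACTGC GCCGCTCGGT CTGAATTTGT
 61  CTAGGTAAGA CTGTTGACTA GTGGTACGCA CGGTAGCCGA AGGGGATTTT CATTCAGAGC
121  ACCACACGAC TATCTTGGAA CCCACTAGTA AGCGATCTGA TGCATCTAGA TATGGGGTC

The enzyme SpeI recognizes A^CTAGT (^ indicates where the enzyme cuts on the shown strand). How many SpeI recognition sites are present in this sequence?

3

ACTAGT occurs starting at positions 2, 77, 144.
SpeI cuts at 3 sites.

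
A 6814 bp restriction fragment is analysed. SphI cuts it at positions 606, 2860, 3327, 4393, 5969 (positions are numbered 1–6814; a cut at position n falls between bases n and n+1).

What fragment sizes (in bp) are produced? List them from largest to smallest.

2254, 1576, 1066, 845, 606, 467 bp

Linear molecule, 5 cuts → 6 fragments:
  606 − 0 = 606 bp
  2860 − 606 = 2254 bp
  3327 − 2860 = 467 bp
  4393 − 3327 = 1066 bp
  5969 − 4393 = 1576 bp
  6814 − 5969 = 845 bp
Sorted largest to smallest: 2254, 1576, 1066, 845, 606, 467 bp.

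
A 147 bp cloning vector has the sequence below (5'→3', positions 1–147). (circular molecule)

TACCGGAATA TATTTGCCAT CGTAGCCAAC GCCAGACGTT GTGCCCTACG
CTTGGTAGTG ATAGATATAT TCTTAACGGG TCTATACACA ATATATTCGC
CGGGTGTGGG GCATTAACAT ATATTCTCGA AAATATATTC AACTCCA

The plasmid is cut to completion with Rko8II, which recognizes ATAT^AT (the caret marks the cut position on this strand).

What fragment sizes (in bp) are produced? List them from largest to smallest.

Rko8II sites (ATATAT) start at positions 8, 65, 91, 119, 133.
Rko8II cuts after base 4 of each site, so after positions 11, 68, 94, 122, 136.
Circular molecule, 5 cuts → 5 fragments:
  12–68 → 57 bp
  69–94 → 26 bp
  95–122 → 28 bp
  123–136 → 14 bp
  137–147 then 1–11 → 11 + 11 = 22 bp
Sorted largest to smallest: 57, 28, 26, 22, 14 bp.

57, 28, 26, 22, 14 bp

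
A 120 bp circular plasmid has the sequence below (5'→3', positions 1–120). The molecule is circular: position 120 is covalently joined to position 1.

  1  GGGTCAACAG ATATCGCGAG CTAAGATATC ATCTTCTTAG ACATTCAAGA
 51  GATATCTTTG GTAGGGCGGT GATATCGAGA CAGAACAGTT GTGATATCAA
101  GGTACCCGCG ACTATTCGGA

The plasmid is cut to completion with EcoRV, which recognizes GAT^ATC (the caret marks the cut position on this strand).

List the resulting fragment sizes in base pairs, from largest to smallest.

EcoRV sites (GATATC) start at positions 10, 25, 51, 71, 93.
EcoRV cuts after base 3 of each site, so after positions 12, 27, 53, 73, 95.
Circular molecule, 5 cuts → 5 fragments:
  13–27 → 15 bp
  28–53 → 26 bp
  54–73 → 20 bp
  74–95 → 22 bp
  96–120 then 1–12 → 25 + 12 = 37 bp
Sorted largest to smallest: 37, 26, 22, 20, 15 bp.

37, 26, 22, 20, 15 bp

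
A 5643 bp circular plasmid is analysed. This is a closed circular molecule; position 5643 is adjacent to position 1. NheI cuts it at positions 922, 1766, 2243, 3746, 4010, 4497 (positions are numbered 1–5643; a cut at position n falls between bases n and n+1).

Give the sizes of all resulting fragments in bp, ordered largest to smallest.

2068, 1503, 844, 487, 477, 264 bp

Circular molecule, 6 cuts → 6 fragments:
  1766 − 922 = 844 bp
  2243 − 1766 = 477 bp
  3746 − 2243 = 1503 bp
  4010 − 3746 = 264 bp
  4497 − 4010 = 487 bp
  wrap: 5643 − 4497 + 922 = 2068 bp
Sorted largest to smallest: 2068, 1503, 844, 487, 477, 264 bp.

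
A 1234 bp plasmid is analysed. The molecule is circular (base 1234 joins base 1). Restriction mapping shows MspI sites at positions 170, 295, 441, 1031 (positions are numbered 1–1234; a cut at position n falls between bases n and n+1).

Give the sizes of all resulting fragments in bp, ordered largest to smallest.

590, 373, 146, 125 bp

Circular molecule, 4 cuts → 4 fragments:
  295 − 170 = 125 bp
  441 − 295 = 146 bp
  1031 − 441 = 590 bp
  wrap: 1234 − 1031 + 170 = 373 bp
Sorted largest to smallest: 590, 373, 146, 125 bp.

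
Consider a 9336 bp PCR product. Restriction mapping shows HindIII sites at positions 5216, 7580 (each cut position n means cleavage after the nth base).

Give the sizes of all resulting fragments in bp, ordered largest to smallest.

Linear molecule, 2 cuts → 3 fragments:
  5216 − 0 = 5216 bp
  7580 − 5216 = 2364 bp
  9336 − 7580 = 1756 bp
Sorted largest to smallest: 5216, 2364, 1756 bp.

5216, 2364, 1756 bp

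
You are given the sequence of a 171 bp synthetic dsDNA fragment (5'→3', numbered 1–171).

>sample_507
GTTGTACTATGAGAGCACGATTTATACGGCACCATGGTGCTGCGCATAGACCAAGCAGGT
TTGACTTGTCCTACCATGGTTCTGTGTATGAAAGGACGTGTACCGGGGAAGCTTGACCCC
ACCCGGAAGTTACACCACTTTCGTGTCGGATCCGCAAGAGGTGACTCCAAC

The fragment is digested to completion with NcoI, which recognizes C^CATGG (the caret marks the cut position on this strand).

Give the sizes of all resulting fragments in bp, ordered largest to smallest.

97, 42, 32 bp

NcoI sites (CCATGG) start at positions 32, 74.
NcoI cuts after the first base of each site, so after positions 32, 74.
Linear molecule, 2 cuts → 3 fragments:
  1–32 → 32 bp
  33–74 → 42 bp
  75–171 → 97 bp
Sorted largest to smallest: 97, 42, 32 bp.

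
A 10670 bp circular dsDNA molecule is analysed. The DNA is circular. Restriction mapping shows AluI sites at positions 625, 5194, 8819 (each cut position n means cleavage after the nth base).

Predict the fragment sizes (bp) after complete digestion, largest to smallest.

Circular molecule, 3 cuts → 3 fragments:
  5194 − 625 = 4569 bp
  8819 − 5194 = 3625 bp
  wrap: 10670 − 8819 + 625 = 2476 bp
Sorted largest to smallest: 4569, 3625, 2476 bp.

4569, 3625, 2476 bp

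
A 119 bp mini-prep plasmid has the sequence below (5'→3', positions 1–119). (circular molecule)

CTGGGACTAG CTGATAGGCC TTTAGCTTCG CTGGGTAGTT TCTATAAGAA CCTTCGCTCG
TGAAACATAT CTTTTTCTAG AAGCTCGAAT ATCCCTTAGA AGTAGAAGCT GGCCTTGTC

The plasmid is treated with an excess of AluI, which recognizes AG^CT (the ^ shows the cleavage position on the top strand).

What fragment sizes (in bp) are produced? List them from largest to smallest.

AluI sites (AGCT) start at positions 9, 24, 82, 107.
AluI cuts after base 2 of each site, so after positions 10, 25, 83, 108.
Circular molecule, 4 cuts → 4 fragments:
  11–25 → 15 bp
  26–83 → 58 bp
  84–108 → 25 bp
  109–119 then 1–10 → 11 + 10 = 21 bp
Sorted largest to smallest: 58, 25, 21, 15 bp.

58, 25, 21, 15 bp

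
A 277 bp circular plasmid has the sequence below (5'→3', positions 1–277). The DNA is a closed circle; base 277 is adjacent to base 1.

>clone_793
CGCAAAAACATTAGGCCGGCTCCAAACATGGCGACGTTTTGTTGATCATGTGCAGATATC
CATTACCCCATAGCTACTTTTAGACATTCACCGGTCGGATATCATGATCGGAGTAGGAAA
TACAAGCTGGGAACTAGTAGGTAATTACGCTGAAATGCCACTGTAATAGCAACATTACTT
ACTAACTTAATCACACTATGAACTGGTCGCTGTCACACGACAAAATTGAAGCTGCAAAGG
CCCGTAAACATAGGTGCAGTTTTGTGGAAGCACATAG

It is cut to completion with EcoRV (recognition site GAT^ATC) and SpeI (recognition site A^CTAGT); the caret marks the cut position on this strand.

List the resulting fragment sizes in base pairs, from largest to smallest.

EcoRV sites (GATATC) start at positions 55, 98.
EcoRV cuts after base 3 of each site, so after positions 57, 100.
The SpeI site (ACTAGT) starts at position 133.
SpeI cuts after the first base of each site, so after position 133.
Combined cut positions: 57, 100, 133.
Circular molecule, 3 cuts → 3 fragments:
  58–100 → 43 bp
  101–133 → 33 bp
  134–277 then 1–57 → 144 + 57 = 201 bp
Sorted largest to smallest: 201, 43, 33 bp.

201, 43, 33 bp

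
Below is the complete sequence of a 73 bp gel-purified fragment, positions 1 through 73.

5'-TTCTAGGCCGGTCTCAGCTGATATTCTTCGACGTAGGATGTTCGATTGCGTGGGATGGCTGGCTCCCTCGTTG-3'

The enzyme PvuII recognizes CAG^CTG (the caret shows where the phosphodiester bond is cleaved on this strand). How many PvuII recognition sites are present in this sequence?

CAGCTG occurs starting at position 15.
PvuII cuts at 1 site.

1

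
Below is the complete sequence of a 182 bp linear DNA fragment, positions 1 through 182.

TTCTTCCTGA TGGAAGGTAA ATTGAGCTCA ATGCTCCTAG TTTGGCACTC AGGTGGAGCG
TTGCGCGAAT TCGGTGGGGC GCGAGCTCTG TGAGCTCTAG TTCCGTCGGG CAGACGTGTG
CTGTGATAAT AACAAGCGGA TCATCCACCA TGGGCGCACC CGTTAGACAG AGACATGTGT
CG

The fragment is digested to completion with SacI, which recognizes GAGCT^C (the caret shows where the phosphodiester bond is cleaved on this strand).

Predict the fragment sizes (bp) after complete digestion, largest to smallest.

86, 59, 28, 9 bp

SacI sites (GAGCTC) start at positions 24, 83, 92.
SacI cuts after base 5 of each site (before the last base), so after positions 28, 87, 96.
Linear molecule, 3 cuts → 4 fragments:
  1–28 → 28 bp
  29–87 → 59 bp
  88–96 → 9 bp
  97–182 → 86 bp
Sorted largest to smallest: 86, 59, 28, 9 bp.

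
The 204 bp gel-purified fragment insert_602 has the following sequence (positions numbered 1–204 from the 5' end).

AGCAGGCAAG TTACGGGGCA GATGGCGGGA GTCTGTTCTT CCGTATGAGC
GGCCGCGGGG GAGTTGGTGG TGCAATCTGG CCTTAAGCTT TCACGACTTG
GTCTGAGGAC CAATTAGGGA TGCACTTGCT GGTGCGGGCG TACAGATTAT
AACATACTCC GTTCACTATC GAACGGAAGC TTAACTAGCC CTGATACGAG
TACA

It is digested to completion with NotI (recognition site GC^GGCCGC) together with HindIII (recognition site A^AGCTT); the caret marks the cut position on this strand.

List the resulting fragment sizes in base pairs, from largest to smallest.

92, 50, 35, 27 bp

The NotI site (GCGGCCGC) starts at position 49.
NotI cuts after base 2 of each site, so after position 50.
HindIII sites (AAGCTT) start at positions 85, 177.
HindIII cuts after the first base of each site, so after positions 85, 177.
Combined cut positions: 50, 85, 177.
Linear molecule, 3 cuts → 4 fragments:
  1–50 → 50 bp
  51–85 → 35 bp
  86–177 → 92 bp
  178–204 → 27 bp
Sorted largest to smallest: 92, 50, 35, 27 bp.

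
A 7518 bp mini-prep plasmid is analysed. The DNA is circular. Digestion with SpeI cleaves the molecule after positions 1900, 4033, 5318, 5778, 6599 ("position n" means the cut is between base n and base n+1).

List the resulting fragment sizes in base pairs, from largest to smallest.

2819, 2133, 1285, 821, 460 bp

Circular molecule, 5 cuts → 5 fragments:
  4033 − 1900 = 2133 bp
  5318 − 4033 = 1285 bp
  5778 − 5318 = 460 bp
  6599 − 5778 = 821 bp
  wrap: 7518 − 6599 + 1900 = 2819 bp
Sorted largest to smallest: 2819, 2133, 1285, 821, 460 bp.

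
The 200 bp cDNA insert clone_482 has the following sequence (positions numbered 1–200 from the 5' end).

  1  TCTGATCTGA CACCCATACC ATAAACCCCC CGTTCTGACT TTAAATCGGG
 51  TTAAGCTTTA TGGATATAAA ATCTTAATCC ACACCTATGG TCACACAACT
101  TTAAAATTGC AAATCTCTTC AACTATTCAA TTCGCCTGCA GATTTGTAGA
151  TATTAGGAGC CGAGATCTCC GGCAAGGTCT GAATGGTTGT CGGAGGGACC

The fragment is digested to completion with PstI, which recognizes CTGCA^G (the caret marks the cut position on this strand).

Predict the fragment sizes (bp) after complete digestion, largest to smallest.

140, 60 bp

The PstI site (CTGCAG) starts at position 136.
PstI cuts after base 5 of each site (before the last base), so after position 140.
Linear molecule, 1 cut → 2 fragments:
  1–140 → 140 bp
  141–200 → 60 bp
Sorted largest to smallest: 140, 60 bp.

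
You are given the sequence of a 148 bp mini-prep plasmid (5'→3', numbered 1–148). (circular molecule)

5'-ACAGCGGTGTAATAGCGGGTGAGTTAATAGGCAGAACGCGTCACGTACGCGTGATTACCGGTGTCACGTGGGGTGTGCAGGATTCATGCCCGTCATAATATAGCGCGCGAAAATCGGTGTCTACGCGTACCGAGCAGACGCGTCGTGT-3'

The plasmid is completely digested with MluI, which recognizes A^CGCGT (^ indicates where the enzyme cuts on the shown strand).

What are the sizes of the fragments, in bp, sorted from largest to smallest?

76, 46, 15, 11 bp

MluI sites (ACGCGT) start at positions 36, 47, 123, 138.
MluI cuts after the first base of each site, so after positions 36, 47, 123, 138.
Circular molecule, 4 cuts → 4 fragments:
  37–47 → 11 bp
  48–123 → 76 bp
  124–138 → 15 bp
  139–148 then 1–36 → 10 + 36 = 46 bp
Sorted largest to smallest: 76, 46, 15, 11 bp.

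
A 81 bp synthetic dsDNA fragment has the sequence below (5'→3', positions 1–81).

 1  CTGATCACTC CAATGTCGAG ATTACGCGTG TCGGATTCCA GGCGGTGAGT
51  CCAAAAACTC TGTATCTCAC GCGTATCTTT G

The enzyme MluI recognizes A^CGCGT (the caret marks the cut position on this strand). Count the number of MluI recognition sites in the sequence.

2

ACGCGT occurs starting at positions 24, 69.
MluI cuts at 2 sites.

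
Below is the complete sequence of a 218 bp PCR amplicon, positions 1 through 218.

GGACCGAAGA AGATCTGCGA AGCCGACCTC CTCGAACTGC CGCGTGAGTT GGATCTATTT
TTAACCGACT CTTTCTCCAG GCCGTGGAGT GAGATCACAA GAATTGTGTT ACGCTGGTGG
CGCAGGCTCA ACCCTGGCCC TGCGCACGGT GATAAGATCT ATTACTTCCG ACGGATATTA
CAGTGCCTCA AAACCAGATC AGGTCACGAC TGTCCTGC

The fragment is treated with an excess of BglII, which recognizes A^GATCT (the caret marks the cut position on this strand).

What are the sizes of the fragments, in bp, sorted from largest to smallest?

144, 63, 11 bp

BglII sites (AGATCT) start at positions 11, 155.
BglII cuts after the first base of each site, so after positions 11, 155.
Linear molecule, 2 cuts → 3 fragments:
  1–11 → 11 bp
  12–155 → 144 bp
  156–218 → 63 bp
Sorted largest to smallest: 144, 63, 11 bp.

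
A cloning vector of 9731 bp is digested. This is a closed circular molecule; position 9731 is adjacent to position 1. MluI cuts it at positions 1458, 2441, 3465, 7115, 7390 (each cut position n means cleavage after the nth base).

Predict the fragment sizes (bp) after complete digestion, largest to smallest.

3799, 3650, 1024, 983, 275 bp

Circular molecule, 5 cuts → 5 fragments:
  2441 − 1458 = 983 bp
  3465 − 2441 = 1024 bp
  7115 − 3465 = 3650 bp
  7390 − 7115 = 275 bp
  wrap: 9731 − 7390 + 1458 = 3799 bp
Sorted largest to smallest: 3799, 3650, 1024, 983, 275 bp.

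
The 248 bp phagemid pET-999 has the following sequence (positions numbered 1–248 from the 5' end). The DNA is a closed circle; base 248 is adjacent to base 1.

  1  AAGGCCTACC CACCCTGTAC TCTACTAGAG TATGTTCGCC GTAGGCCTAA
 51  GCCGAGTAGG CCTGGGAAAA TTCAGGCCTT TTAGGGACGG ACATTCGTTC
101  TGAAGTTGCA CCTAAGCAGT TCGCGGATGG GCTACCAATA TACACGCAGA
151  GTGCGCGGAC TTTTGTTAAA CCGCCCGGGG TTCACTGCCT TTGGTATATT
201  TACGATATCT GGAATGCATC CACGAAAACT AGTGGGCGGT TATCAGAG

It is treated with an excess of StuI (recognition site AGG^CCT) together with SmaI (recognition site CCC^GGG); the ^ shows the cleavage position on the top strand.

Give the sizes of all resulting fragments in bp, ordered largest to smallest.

StuI sites (AGGCCT) start at positions 2, 43, 58, 74.
StuI cuts after base 3 of each site, so after positions 4, 45, 60, 76.
The SmaI site (CCCGGG) starts at position 174.
SmaI cuts after base 3 of each site, so after position 176.
Combined cut positions: 4, 45, 60, 76, 176.
Circular molecule, 5 cuts → 5 fragments:
  5–45 → 41 bp
  46–60 → 15 bp
  61–76 → 16 bp
  77–176 → 100 bp
  177–248 then 1–4 → 72 + 4 = 76 bp
Sorted largest to smallest: 100, 76, 41, 16, 15 bp.

100, 76, 41, 16, 15 bp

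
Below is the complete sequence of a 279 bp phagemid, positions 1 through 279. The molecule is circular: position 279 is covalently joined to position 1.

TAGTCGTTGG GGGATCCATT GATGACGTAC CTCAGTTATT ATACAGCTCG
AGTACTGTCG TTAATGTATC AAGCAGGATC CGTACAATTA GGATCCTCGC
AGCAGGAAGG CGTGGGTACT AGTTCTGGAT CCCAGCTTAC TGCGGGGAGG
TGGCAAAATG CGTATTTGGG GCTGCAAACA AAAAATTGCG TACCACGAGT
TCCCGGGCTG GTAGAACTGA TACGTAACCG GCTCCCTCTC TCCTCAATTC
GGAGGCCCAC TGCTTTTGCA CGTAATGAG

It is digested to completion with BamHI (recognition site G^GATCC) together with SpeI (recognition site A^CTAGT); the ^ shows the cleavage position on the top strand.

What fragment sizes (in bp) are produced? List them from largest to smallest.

BamHI sites (GGATCC) start at positions 12, 76, 91, 127.
BamHI cuts after the first base of each site, so after positions 12, 76, 91, 127.
The SpeI site (ACTAGT) starts at position 118.
SpeI cuts after the first base of each site, so after position 118.
Combined cut positions: 12, 76, 91, 118, 127.
Circular molecule, 5 cuts → 5 fragments:
  13–76 → 64 bp
  77–91 → 15 bp
  92–118 → 27 bp
  119–127 → 9 bp
  128–279 then 1–12 → 152 + 12 = 164 bp
Sorted largest to smallest: 164, 64, 27, 15, 9 bp.

164, 64, 27, 15, 9 bp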